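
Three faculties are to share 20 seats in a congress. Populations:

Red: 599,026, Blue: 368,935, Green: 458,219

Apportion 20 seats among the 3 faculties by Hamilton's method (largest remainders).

Total 1426180; standard divisor 1426180/20 = 71309.
Standard quotas: Red 8.4004, Blue 5.1738, Green 6.4258.
Lower quotas: Red 8, Blue 5, Green 6 (sum 19, leaving 1 seat).
Remainders in descending order: Green 0.4258, Red 0.4004, Blue 0.1738.
Largest remainder: Green receives the extra seat.

Red=8, Blue=5, Green=7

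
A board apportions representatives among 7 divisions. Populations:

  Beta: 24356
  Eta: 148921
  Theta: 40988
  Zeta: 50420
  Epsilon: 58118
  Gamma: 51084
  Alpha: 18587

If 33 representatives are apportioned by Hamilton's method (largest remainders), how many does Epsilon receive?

Standard divisor: 392474 ÷ 33 ≈ 11893.152.
Standard quotas: Beta 2.0479, Eta 12.5216, Theta 3.4464, Zeta 4.2394, Epsilon 4.8867, Gamma 4.2952, Alpha 1.5628.
Lower quotas: Beta 2, Eta 12, Theta 3, Zeta 4, Epsilon 4, Gamma 4, Alpha 1 (sum 30, leaving 3 seats).
Remainders in descending order: Epsilon 0.8867, Alpha 0.5628, Eta 0.5216, Theta 0.4464, Gamma 0.2952, Zeta 0.2394, Beta 0.0479.
The surplus seats go to Epsilon, Alpha, Eta.
Epsilon receives 5.

5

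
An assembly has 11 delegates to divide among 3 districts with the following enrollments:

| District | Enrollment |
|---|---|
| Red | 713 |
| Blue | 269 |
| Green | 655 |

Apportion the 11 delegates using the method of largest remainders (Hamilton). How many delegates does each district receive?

Standard divisor: 1637 ÷ 11 ≈ 148.818.
Standard quotas: Red 4.791, Blue 1.808, Green 4.401.
Lower quotas: Red 4, Blue 1, Green 4 (sum 9, leaving 2 seats).
Remainders in descending order: Blue 0.808, Red 0.791, Green 0.401.
Largest remainders: Blue, Red receive the extra seats.

Red: 5, Blue: 2, Green: 4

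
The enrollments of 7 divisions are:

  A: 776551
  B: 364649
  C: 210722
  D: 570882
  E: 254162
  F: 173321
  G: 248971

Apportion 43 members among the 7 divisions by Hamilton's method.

The standard divisor is 2599258/43 ≈ 60447.86.
Standard quotas: A 12.8466, B 6.0325, C 3.4860, D 9.4442, E 4.2046, F 2.8673, G 4.1188.
Lower quotas: A 12, B 6, C 3, D 9, E 4, F 2, G 4 (sum 40, leaving 3 seats).
Remainders in descending order: F 0.8673, A 0.8466, C 0.4860, D 0.4442, E 0.2046, G 0.1188, B 0.0325.
Largest remainders: F, A, C receive the extra seats.

A: 13, B: 6, C: 4, D: 9, E: 4, F: 3, G: 4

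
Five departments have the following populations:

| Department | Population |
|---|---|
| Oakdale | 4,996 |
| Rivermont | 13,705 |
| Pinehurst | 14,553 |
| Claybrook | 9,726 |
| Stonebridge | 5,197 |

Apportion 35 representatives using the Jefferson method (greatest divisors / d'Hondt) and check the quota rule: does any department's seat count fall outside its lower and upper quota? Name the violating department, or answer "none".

none

Standard quotas: Oakdale 3.630, Rivermont 9.957, Pinehurst 10.573, Claybrook 7.066, Stonebridge 3.776.
Jefferson allocation: Oakdale 3, Rivermont 10, Pinehurst 11, Claybrook 7, Stonebridge 4.
Every allocation lies between the lower and upper quota.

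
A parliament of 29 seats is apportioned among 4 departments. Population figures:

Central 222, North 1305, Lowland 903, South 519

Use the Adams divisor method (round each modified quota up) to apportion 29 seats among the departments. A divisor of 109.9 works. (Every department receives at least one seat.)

Central 3, North 12, Lowland 9, South 5

With modified divisor 109.9: modified quotas Central 2.020, North 11.874, Lowland 8.217, South 4.722.
Rounding up: Central 3, North 12, Lowland 9, South 5 (total 29).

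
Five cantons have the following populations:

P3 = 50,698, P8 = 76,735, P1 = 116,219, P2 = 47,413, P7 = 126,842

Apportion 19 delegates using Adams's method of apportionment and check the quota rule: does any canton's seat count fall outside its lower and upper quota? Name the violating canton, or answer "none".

Standard quotas: P3 2.305, P8 3.489, P1 5.284, P2 2.156, P7 5.767.
Adams allocation: P3 2, P8 4, P1 5, P2 2, P7 6.
Every allocation lies between the lower and upper quota.

none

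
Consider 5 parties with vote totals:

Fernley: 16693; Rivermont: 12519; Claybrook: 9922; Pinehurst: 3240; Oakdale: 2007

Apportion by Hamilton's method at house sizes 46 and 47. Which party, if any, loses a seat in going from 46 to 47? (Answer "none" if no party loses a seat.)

Pinehurst

At 46 seats: Fernley 17, Rivermont 13, Claybrook 10, Pinehurst 4, Oakdale 2.
At 47 seats: Fernley 18, Rivermont 13, Claybrook 11, Pinehurst 3, Oakdale 2.
Pinehurst drops from 4 to 3.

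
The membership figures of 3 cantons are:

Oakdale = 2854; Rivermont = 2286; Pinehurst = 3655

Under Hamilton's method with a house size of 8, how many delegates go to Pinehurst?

3

The standard divisor is 8795/8 ≈ 1099.375.
Standard quotas: Oakdale 2.596, Rivermont 2.079, Pinehurst 3.325.
Lower quotas: Oakdale 2, Rivermont 2, Pinehurst 3 (sum 7, leaving 1 seat).
Remainders in descending order: Oakdale 0.596, Pinehurst 0.325, Rivermont 0.079.
The surplus seat goes to Oakdale.
Pinehurst receives 3.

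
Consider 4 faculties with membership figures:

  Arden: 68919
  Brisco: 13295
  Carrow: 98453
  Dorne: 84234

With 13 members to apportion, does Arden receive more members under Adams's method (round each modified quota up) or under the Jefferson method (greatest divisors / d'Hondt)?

Jefferson

Adams: Arden 3, Brisco 1, Carrow 5, Dorne 4.
Jefferson: Arden 4, Brisco 0, Carrow 5, Dorne 4.
Arden gets 3 under Adams and 4 under Jefferson.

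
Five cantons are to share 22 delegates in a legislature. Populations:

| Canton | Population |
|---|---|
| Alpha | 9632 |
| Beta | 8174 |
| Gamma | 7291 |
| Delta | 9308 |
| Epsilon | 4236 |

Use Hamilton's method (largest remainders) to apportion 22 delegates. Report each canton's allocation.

Alpha 6, Beta 5, Gamma 4, Delta 5, Epsilon 2

Standard divisor: 38641 ÷ 22 ≈ 1756.409.
Standard quotas: Alpha 5.4839, Beta 4.6538, Gamma 4.1511, Delta 5.2994, Epsilon 2.4117.
Lower quotas: Alpha 5, Beta 4, Gamma 4, Delta 5, Epsilon 2 (sum 20, leaving 2 seats).
Remainders in descending order: Beta 0.6538, Alpha 0.4839, Epsilon 0.4117, Delta 0.2994, Gamma 0.1511.
Largest remainders: Beta, Alpha receive the extra seats.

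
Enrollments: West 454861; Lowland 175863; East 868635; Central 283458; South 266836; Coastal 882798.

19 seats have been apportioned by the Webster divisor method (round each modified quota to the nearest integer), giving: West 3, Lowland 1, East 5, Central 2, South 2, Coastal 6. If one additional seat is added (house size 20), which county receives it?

Priority for the next seat is population ÷ (current seats + 0.5).
Priorities: West 129960.286, Lowland 117242.000, East 157933.636, Central 113383.200, South 106734.400, Coastal 135815.077.
Highest priority: East.

East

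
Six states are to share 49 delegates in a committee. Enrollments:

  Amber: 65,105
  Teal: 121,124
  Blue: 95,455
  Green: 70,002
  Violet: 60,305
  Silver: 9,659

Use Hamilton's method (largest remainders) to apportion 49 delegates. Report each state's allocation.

Amber=8, Teal=14, Blue=11, Green=8, Violet=7, Silver=1

Standard divisor: 421650 ÷ 49 ≈ 8605.102.
Standard quotas: Amber 7.5659, Teal 14.0758, Blue 11.0928, Green 8.1349, Violet 7.0081, Silver 1.1225.
Lower quotas: Amber 7, Teal 14, Blue 11, Green 8, Violet 7, Silver 1 (sum 48, leaving 1 seat).
Remainders in descending order: Amber 0.5659, Green 0.1349, Silver 0.1225, Blue 0.0928, Teal 0.0758, Violet 0.0081.
Largest remainder: Amber receives the extra seat.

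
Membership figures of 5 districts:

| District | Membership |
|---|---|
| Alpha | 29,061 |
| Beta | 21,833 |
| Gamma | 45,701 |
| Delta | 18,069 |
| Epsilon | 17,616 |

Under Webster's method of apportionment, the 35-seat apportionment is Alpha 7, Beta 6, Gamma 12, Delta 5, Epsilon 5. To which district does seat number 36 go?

Priority for the next seat is population ÷ (current seats + 0.5).
Priorities: Alpha 3874.800, Beta 3358.923, Gamma 3656.080, Delta 3285.273, Epsilon 3202.909.
Highest priority: Alpha.

Alpha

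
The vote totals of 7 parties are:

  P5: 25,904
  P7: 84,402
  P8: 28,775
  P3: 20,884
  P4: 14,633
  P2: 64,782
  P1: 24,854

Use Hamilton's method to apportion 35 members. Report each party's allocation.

P5 3; P7 11; P8 4; P3 3; P4 2; P2 9; P1 3

Total 264234; standard divisor 264234/35 ≈ 7549.543.
Standard quotas: P5 3.4312, P7 11.1797, P8 3.8115, P3 2.7663, P4 1.9383, P2 8.5809, P1 3.2921.
Lower quotas: P5 3, P7 11, P8 3, P3 2, P4 1, P2 8, P1 3 (sum 31, leaving 4 seats).
Remainders in descending order: P4 0.9383, P8 0.8115, P3 0.7663, P2 0.5809, P5 0.4312, P1 0.2921, P7 0.1797.
Largest remainders: P4, P8, P3, P2 receive the extra seats.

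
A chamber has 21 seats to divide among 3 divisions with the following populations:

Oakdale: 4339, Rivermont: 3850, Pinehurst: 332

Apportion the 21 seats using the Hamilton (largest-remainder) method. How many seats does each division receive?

Oakdale: 11; Rivermont: 9; Pinehurst: 1

Total 8521; standard divisor 8521/21 ≈ 405.762.
Standard quotas: Oakdale 10.693, Rivermont 9.488, Pinehurst 0.818.
Lower quotas: Oakdale 10, Rivermont 9, Pinehurst 0 (sum 19, leaving 2 seats).
Remainders in descending order: Pinehurst 0.818, Oakdale 0.693, Rivermont 0.488.
The surplus seats go to Pinehurst, Oakdale.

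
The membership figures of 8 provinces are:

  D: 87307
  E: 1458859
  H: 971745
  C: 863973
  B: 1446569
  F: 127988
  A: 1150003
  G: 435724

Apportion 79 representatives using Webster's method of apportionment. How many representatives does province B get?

17

Standard divisor 6542168/79 ≈ 82812.253; standard quotas: D 1.054, E 17.616, H 11.734, C 10.433, B 17.468, F 1.546, A 13.887, G 5.262.
Rounding to the nearest integer gives D 1, E 18, H 12, C 10, B 17, F 2, A 14, G 5 — total 79, matching the house size, so no adjustment is needed.
B receives 17.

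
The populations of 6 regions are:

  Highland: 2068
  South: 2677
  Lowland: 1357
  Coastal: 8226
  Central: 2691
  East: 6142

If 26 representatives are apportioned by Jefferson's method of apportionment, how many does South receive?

Standard divisor 23161/26 ≈ 890.808; standard quotas: Highland 2.321, South 3.005, Lowland 1.523, Coastal 9.234, Central 3.021, East 6.895.
Rounding down gives 2, 3, 1, 9, 3, 6 = 24 seats, so the divisor must be adjusted.
With modified divisor 800: modified quotas Highland 2.585, South 3.346, Lowland 1.696, Coastal 10.283, Central 3.364, East 7.678.
Rounding down: Highland 2, South 3, Lowland 1, Coastal 10, Central 3, East 7 (total 26).
South receives 3.

3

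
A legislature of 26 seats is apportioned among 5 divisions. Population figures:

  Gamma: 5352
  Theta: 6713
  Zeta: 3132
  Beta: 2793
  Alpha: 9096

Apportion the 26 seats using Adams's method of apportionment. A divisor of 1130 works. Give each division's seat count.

With modified divisor 1130: modified quotas Gamma 4.736, Theta 5.941, Zeta 2.772, Beta 2.472, Alpha 8.050.
Rounding up: Gamma 5, Theta 6, Zeta 3, Beta 3, Alpha 9 (total 26).

Gamma=5, Theta=6, Zeta=3, Beta=3, Alpha=9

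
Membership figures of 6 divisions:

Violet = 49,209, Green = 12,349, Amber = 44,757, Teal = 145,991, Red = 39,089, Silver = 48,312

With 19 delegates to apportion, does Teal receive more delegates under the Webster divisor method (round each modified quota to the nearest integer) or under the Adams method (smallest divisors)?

Webster

Webster: Violet 3, Green 1, Amber 2, Teal 8, Red 2, Silver 3.
Adams: Violet 3, Green 1, Amber 3, Teal 7, Red 2, Silver 3.
Teal gets 8 under Webster and 7 under Adams.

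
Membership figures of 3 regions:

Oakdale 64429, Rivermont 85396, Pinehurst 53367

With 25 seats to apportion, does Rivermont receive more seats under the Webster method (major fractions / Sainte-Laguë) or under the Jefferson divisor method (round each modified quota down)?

Webster: Oakdale 8, Rivermont 10, Pinehurst 7.
Jefferson: Oakdale 8, Rivermont 11, Pinehurst 6.
Rivermont gets 10 under Webster and 11 under Jefferson.

Jefferson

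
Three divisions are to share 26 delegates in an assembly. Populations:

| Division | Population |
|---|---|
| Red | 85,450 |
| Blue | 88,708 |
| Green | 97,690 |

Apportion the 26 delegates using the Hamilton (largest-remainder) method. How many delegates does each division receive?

Red=8, Blue=9, Green=9

The standard divisor is 271848/26 ≈ 10455.692.
Standard quotas: Red 8.1726, Blue 8.4842, Green 9.3432.
Lower quotas: Red 8, Blue 8, Green 9 (sum 25, leaving 1 seat).
Remainders in descending order: Blue 0.4842, Green 0.3432, Red 0.1726.
The surplus seat goes to Blue.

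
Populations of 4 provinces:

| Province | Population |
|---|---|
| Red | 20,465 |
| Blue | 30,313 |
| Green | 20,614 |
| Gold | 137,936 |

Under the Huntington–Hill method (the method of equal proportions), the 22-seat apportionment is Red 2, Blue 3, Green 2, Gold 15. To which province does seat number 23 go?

Gold

Priority for the next seat is population ÷ (√(s·(s+1))).
Priorities: Red 8354.801, Blue 8750.609, Green 8415.630, Gold 8903.731.
Highest priority: Gold.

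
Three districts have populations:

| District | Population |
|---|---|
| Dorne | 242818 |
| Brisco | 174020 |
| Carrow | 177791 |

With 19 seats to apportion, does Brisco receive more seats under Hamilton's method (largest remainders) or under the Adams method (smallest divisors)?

Hamilton: Dorne 8, Brisco 5, Carrow 6.
Adams: Dorne 7, Brisco 6, Carrow 6.
Brisco gets 5 under Hamilton and 6 under Adams.

Adams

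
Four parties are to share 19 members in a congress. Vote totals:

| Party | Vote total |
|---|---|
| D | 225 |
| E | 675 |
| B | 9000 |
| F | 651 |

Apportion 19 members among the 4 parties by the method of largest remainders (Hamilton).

D: 1, E: 1, B: 16, F: 1

Total 10551; standard divisor 10551/19 ≈ 555.316.
Standard quotas: D 0.4052, E 1.2155, B 16.2070, F 1.1723.
Lower quotas: D 0, E 1, B 16, F 1 (sum 18, leaving 1 seat).
Remainders in descending order: D 0.4052, E 0.2155, B 0.2070, F 0.1723.
Largest remainder: D receives the extra seat.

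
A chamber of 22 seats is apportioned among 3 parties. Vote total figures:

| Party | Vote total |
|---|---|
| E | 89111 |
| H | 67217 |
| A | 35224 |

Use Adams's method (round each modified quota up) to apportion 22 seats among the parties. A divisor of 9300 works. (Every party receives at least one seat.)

E 10, H 8, A 4

With modified divisor 9300: modified quotas E 9.582, H 7.228, A 3.788.
Rounding up: E 10, H 8, A 4 (total 22).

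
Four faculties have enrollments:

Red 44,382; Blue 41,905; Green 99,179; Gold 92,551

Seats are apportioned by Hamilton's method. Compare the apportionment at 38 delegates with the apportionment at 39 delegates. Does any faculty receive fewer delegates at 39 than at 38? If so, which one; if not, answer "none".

none

At 38 seats: Red 6, Blue 6, Green 13, Gold 13.
At 39 seats: Red 6, Blue 6, Green 14, Gold 13.
No faculty's allocation decreased.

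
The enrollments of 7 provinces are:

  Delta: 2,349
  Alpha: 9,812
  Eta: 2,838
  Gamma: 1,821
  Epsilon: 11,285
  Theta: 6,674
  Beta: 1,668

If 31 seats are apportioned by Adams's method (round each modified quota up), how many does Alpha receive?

Standard divisor 36447/31 ≈ 1175.71; standard quotas: Delta 1.998, Alpha 8.346, Eta 2.414, Gamma 1.549, Epsilon 9.598, Theta 5.677, Beta 1.419.
Rounding up gives 2, 9, 3, 2, 10, 6, 2 = 34 seats, so the divisor must be adjusted.
With modified divisor 1370: modified quotas Delta 1.715, Alpha 7.162, Eta 2.072, Gamma 1.329, Epsilon 8.237, Theta 4.872, Beta 1.218.
Rounding up: Delta 2, Alpha 8, Eta 3, Gamma 2, Epsilon 9, Theta 5, Beta 2 (total 31).
Alpha receives 8.

8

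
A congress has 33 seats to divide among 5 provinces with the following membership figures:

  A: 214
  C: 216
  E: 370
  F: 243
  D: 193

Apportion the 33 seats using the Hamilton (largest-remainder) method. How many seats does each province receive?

A: 6, C: 6, E: 10, F: 6, D: 5

The standard divisor is 1236/33 ≈ 37.455.
Standard quotas: A 5.714, C 5.767, E 9.879, F 6.488, D 5.153.
Lower quotas: A 5, C 5, E 9, F 6, D 5 (sum 30, leaving 3 seats).
Remainders in descending order: E 0.879, C 0.767, A 0.714, F 0.488, D 0.153.
The surplus seats go to E, C, A.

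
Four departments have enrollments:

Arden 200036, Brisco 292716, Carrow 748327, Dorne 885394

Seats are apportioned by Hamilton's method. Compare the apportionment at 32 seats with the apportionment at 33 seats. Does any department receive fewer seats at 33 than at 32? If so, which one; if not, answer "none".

Brisco

At 32 seats: Arden 3, Brisco 5, Carrow 11, Dorne 13.
At 33 seats: Arden 3, Brisco 4, Carrow 12, Dorne 14.
Brisco drops from 5 to 4.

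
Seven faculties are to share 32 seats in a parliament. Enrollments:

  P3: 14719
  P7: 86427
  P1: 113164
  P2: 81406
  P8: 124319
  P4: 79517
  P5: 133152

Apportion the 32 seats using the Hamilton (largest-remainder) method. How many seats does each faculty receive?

The standard divisor is 632704/32 = 19772.
Standard quotas: P3 0.7444, P7 4.3712, P1 5.7234, P2 4.1172, P8 6.2876, P4 4.0217, P5 6.7344.
Lower quotas: P3 0, P7 4, P1 5, P2 4, P8 6, P4 4, P5 6 (sum 29, leaving 3 seats).
Remainders in descending order: P3 0.7444, P5 0.7344, P1 0.7234, P7 0.3712, P8 0.2876, P2 0.1172, P4 0.0217.
The surplus seats go to P3, P5, P1.

P3: 1, P7: 4, P1: 6, P2: 4, P8: 6, P4: 4, P5: 7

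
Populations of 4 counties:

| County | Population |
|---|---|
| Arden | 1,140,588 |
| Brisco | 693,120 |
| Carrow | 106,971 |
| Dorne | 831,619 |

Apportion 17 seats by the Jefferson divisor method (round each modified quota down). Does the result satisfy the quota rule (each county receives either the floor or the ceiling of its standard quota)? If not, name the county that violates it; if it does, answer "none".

Standard quotas: Arden 6.994, Brisco 4.250, Carrow 0.656, Dorne 5.100.
Jefferson allocation: Arden 8, Brisco 4, Carrow 0, Dorne 5.
Arden has quota 6.994 (lower 6, upper 7) but receives 8 — outside the quota interval.

Arden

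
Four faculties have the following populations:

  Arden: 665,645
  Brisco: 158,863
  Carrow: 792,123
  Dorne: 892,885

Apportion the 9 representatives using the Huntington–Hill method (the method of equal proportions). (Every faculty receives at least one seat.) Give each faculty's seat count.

With divisor 297566: modified quotas Arden 2.237, Brisco 0.534, Carrow 2.662, Dorne 3.001.
Geometric-mean thresholds: Arden √(2·3)=2.449, Brisco (min 1), Carrow √(2·3)=2.449, Dorne √(3·4)=3.464.
Each quota rounded against its threshold gives Arden 2, Brisco 1, Carrow 3, Dorne 3 (total 9).

Arden 2, Brisco 1, Carrow 3, Dorne 3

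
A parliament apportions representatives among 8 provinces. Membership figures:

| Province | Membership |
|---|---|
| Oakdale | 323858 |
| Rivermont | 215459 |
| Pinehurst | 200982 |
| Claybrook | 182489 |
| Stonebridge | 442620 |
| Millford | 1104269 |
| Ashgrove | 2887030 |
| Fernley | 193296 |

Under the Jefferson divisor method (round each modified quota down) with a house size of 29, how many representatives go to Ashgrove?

Standard divisor 5550003/29 ≈ 191379.414; standard quotas: Oakdale 1.692, Rivermont 1.126, Pinehurst 1.050, Claybrook 0.954, Stonebridge 2.313, Millford 5.770, Ashgrove 15.085, Fernley 1.010.
Rounding down gives 1, 1, 1, 0, 2, 5, 15, 1 = 26 seats, so the divisor must be adjusted.
With modified divisor 175100: modified quotas Oakdale 1.850, Rivermont 1.230, Pinehurst 1.148, Claybrook 1.042, Stonebridge 2.528, Millford 6.307, Ashgrove 16.488, Fernley 1.104.
Rounding down: Oakdale 1, Rivermont 1, Pinehurst 1, Claybrook 1, Stonebridge 2, Millford 6, Ashgrove 16, Fernley 1 (total 29).
Ashgrove receives 16.

16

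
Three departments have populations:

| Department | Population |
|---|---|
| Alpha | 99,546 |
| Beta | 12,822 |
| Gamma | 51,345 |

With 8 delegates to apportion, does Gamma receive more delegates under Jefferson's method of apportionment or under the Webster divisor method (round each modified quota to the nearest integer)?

Jefferson

Jefferson: Alpha 5, Beta 0, Gamma 3.
Webster: Alpha 5, Beta 1, Gamma 2.
Gamma gets 3 under Jefferson and 2 under Webster.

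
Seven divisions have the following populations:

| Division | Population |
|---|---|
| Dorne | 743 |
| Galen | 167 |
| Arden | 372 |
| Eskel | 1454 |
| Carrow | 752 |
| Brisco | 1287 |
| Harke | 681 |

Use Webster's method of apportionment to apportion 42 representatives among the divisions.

Standard divisor 5456/42 ≈ 129.905; standard quotas: Dorne 5.720, Galen 1.286, Arden 2.864, Eskel 11.193, Carrow 5.789, Brisco 9.907, Harke 5.242.
Rounding to the nearest integer gives Dorne 6, Galen 1, Arden 3, Eskel 11, Carrow 6, Brisco 10, Harke 5 — total 42, matching the house size, so no adjustment is needed.

Dorne: 6, Galen: 1, Arden: 3, Eskel: 11, Carrow: 6, Brisco: 10, Harke: 5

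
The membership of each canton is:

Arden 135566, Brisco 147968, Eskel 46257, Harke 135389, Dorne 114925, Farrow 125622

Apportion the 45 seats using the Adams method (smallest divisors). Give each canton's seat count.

Arden=9; Brisco=9; Eskel=3; Harke=9; Dorne=7; Farrow=8

Standard divisor 705727/45 ≈ 15682.822; standard quotas: Arden 8.644, Brisco 9.435, Eskel 2.950, Harke 8.633, Dorne 7.328, Farrow 8.010.
Rounding up gives 9, 10, 3, 9, 8, 9 = 48 seats, so the divisor must be adjusted.
With modified divisor 16700: modified quotas Arden 8.118, Brisco 8.860, Eskel 2.770, Harke 8.107, Dorne 6.882, Farrow 7.522.
Rounding up: Arden 9, Brisco 9, Eskel 3, Harke 9, Dorne 7, Farrow 8 (total 45).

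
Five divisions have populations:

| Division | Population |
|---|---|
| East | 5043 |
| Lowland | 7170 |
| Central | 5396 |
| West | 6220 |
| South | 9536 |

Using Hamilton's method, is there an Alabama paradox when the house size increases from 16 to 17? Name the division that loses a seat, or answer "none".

none

At 16 seats: East 2, Lowland 3, Central 3, West 3, South 5.
At 17 seats: East 2, Lowland 4, Central 3, West 3, South 5.
No division's allocation decreased.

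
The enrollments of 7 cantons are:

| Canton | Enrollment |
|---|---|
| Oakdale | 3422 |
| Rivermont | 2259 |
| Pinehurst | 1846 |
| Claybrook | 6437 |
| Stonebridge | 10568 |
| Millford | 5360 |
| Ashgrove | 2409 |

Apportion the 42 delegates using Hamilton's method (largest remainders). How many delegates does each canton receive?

Total 32301; standard divisor 32301/42 ≈ 769.071.
Standard quotas: Oakdale 4.4495, Rivermont 2.9373, Pinehurst 2.4003, Claybrook 8.3698, Stonebridge 13.7412, Millford 6.9694, Ashgrove 3.1323.
Lower quotas: Oakdale 4, Rivermont 2, Pinehurst 2, Claybrook 8, Stonebridge 13, Millford 6, Ashgrove 3 (sum 38, leaving 4 seats).
Remainders in descending order: Millford 0.9694, Rivermont 0.9373, Stonebridge 0.7412, Oakdale 0.4495, Pinehurst 0.4003, Claybrook 0.3698, Ashgrove 0.1323.
The surplus seats go to Millford, Rivermont, Stonebridge, Oakdale.

Oakdale: 5, Rivermont: 3, Pinehurst: 2, Claybrook: 8, Stonebridge: 14, Millford: 7, Ashgrove: 3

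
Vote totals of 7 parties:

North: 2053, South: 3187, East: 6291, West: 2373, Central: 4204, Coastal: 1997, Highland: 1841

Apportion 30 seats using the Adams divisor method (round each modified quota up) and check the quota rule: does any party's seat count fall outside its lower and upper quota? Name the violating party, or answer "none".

Standard quotas: North 2.806, South 4.357, East 8.600, West 3.244, Central 5.747, Coastal 2.730, Highland 2.517.
Adams allocation: North 3, South 4, East 8, West 3, Central 6, Coastal 3, Highland 3.
Every allocation lies between the lower and upper quota.

none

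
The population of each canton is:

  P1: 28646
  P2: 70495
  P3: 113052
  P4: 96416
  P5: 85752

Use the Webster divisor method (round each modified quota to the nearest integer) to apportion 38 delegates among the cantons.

Standard divisor 394361/38 ≈ 10377.921; standard quotas: P1 2.760, P2 6.793, P3 10.894, P4 9.290, P5 8.263.
Rounding to the nearest integer gives P1 3, P2 7, P3 11, P4 9, P5 8 — total 38, matching the house size, so no adjustment is needed.

P1 3; P2 7; P3 11; P4 9; P5 8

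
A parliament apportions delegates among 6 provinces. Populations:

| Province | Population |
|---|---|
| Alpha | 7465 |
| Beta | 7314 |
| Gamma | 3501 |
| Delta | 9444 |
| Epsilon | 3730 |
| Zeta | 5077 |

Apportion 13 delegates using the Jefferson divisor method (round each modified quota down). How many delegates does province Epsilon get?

Standard divisor 36531/13 ≈ 2810.077; standard quotas: Alpha 2.657, Beta 2.603, Gamma 1.246, Delta 3.361, Epsilon 1.327, Zeta 1.807.
Rounding down gives 2, 2, 1, 3, 1, 1 = 10 seats, so the divisor must be adjusted.
With modified divisor 2400: modified quotas Alpha 3.110, Beta 3.047, Gamma 1.459, Delta 3.935, Epsilon 1.554, Zeta 2.115.
Rounding down: Alpha 3, Beta 3, Gamma 1, Delta 3, Epsilon 1, Zeta 2 (total 13).
Epsilon receives 1.

1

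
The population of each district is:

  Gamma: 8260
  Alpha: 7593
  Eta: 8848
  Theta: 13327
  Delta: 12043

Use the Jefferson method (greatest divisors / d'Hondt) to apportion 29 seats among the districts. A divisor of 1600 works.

Gamma 5, Alpha 4, Eta 5, Theta 8, Delta 7

With modified divisor 1600: modified quotas Gamma 5.162, Alpha 4.746, Eta 5.530, Theta 8.329, Delta 7.527.
Rounding down: Gamma 5, Alpha 4, Eta 5, Theta 8, Delta 7 (total 29).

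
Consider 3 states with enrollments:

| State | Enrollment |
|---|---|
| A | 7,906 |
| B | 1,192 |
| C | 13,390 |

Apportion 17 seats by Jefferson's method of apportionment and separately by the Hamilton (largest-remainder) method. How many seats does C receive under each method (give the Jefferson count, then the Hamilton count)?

11 and 10

Jefferson: A 6, B 0, C 11.
Hamilton: A 6, B 1, C 10.
C gets 11 under Jefferson and 10 under Hamilton.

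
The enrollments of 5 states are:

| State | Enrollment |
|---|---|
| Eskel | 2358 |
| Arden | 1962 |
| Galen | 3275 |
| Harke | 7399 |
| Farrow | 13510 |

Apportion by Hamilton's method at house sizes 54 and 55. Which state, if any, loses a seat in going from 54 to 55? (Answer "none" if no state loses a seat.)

none

At 54 seats: Eskel 4, Arden 4, Galen 6, Harke 14, Farrow 26.
At 55 seats: Eskel 5, Arden 4, Galen 6, Harke 14, Farrow 26.
No state's allocation decreased.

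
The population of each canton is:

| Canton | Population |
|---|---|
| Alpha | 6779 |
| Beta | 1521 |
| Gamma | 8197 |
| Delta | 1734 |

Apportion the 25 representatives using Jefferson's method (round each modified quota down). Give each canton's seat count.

Alpha 9, Beta 2, Gamma 12, Delta 2

Standard divisor 18231/25 ≈ 729.24; standard quotas: Alpha 9.296, Beta 2.086, Gamma 11.240, Delta 2.378.
Rounding down gives 9, 2, 11, 2 = 24 seats, so the divisor must be adjusted.
With modified divisor 680: modified quotas Alpha 9.969, Beta 2.237, Gamma 12.054, Delta 2.550.
Rounding down: Alpha 9, Beta 2, Gamma 12, Delta 2 (total 25).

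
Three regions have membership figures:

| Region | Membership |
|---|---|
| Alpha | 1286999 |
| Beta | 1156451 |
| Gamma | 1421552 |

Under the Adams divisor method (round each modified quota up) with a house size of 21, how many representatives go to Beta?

6

Standard divisor 3865002/21 ≈ 184047.714; standard quotas: Alpha 6.993, Beta 6.283, Gamma 7.724.
Rounding up gives 7, 7, 8 = 22 seats, so the divisor must be adjusted.
With modified divisor 197900: modified quotas Alpha 6.503, Beta 5.844, Gamma 7.183.
Rounding up: Alpha 7, Beta 6, Gamma 8 (total 21).
Beta receives 6.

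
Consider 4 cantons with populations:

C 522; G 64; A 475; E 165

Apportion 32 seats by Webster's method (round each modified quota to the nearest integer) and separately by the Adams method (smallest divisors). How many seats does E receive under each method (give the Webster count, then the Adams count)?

Webster: C 14, G 2, A 12, E 4.
Adams: C 13, G 2, A 12, E 5.
E gets 4 under Webster and 5 under Adams.

4 and 5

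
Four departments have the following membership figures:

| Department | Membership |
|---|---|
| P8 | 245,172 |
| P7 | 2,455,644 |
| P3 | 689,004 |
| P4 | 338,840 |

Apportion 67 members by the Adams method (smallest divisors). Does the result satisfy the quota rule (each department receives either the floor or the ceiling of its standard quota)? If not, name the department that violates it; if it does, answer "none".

Standard quotas: P8 4.405, P7 44.125, P3 12.381, P4 6.089.
Adams allocation: P8 5, P7 43, P3 13, P4 6.
P7 has quota 44.125 (lower 44, upper 45) but receives 43 — outside the quota interval.

P7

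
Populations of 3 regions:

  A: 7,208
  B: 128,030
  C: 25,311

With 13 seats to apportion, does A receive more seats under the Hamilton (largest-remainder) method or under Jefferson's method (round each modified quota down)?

Hamilton

Hamilton: A 1, B 10, C 2.
Jefferson: A 0, B 11, C 2.
A gets 1 under Hamilton and 0 under Jefferson.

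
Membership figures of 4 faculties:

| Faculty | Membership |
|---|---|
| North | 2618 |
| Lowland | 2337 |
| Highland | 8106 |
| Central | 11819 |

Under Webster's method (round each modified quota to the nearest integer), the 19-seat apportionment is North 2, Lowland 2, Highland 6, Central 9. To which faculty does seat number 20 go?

Highland

Priority for the next seat is population ÷ (current seats + 0.5).
Priorities: North 1047.200, Lowland 934.800, Highland 1247.077, Central 1244.105.
Highest priority: Highland.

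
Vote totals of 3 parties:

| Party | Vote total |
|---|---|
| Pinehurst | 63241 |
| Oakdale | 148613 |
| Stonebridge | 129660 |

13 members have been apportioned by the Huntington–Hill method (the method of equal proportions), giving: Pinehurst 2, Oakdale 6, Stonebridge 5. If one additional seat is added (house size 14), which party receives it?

Pinehurst

Priority for the next seat is population ÷ (√(s·(s+1))).
Priorities: Pinehurst 25818.030, Oakdale 22931.484, Stonebridge 23672.569.
Highest priority: Pinehurst.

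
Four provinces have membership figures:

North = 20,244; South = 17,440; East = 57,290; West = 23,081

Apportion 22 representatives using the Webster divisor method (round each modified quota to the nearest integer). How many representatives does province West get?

Standard divisor 118055/22 ≈ 5366.136; standard quotas: North 3.773, South 3.250, East 10.676, West 4.301.
Rounding to the nearest integer gives North 4, South 3, East 11, West 4 — total 22, matching the house size, so no adjustment is needed.
West receives 4.

4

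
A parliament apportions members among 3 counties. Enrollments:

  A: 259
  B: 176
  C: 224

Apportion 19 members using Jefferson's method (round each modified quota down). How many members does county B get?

5

Standard divisor 659/19 ≈ 34.684; standard quotas: A 7.467, B 5.074, C 6.458.
Rounding down gives 7, 5, 6 = 18 seats, so the divisor must be adjusted.
With modified divisor 32.2: modified quotas A 8.043, B 5.466, C 6.957.
Rounding down: A 8, B 5, C 6 (total 19).
B receives 5.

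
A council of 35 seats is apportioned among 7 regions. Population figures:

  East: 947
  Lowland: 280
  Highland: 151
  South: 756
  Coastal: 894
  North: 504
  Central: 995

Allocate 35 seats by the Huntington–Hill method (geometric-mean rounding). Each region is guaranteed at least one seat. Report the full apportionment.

With divisor 130: modified quotas East 7.285, Lowland 2.154, Highland 1.162, South 5.815, Coastal 6.877, North 3.877, Central 7.654.
Geometric-mean thresholds: East √(7·8)=7.483, Lowland √(2·3)=2.449, Highland √(1·2)=1.414, South √(5·6)=5.477, Coastal √(6·7)=6.481, North √(3·4)=3.464, Central √(7·8)=7.483.
Each quota rounded against its threshold gives East 7, Lowland 2, Highland 1, South 6, Coastal 7, North 4, Central 8 (total 35).

East=7, Lowland=2, Highland=1, South=6, Coastal=7, North=4, Central=8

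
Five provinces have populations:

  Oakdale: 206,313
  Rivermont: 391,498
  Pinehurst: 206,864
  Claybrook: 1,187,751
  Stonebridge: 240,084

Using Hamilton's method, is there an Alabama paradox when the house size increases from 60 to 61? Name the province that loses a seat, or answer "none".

none

At 60 seats: Oakdale 6, Rivermont 10, Pinehurst 6, Claybrook 32, Stonebridge 6.
At 61 seats: Oakdale 6, Rivermont 11, Pinehurst 6, Claybrook 32, Stonebridge 6.
No province's allocation decreased.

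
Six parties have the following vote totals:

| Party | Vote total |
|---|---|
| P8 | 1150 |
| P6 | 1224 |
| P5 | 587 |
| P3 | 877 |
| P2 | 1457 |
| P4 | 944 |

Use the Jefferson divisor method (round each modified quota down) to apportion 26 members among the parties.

Standard divisor 6239/26 ≈ 239.962; standard quotas: P8 4.792, P6 5.101, P5 2.446, P3 3.655, P2 6.072, P4 3.934.
Rounding down gives 4, 5, 2, 3, 6, 3 = 23 seats, so the divisor must be adjusted.
With modified divisor 210: modified quotas P8 5.476, P6 5.829, P5 2.795, P3 4.176, P2 6.938, P4 4.495.
Rounding down: P8 5, P6 5, P5 2, P3 4, P2 6, P4 4 (total 26).

P8=5, P6=5, P5=2, P3=4, P2=6, P4=4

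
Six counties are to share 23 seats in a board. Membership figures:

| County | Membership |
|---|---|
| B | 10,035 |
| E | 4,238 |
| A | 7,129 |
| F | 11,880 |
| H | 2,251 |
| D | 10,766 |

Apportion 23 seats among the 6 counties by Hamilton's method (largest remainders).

B: 5, E: 2, A: 4, F: 6, H: 1, D: 5

Standard divisor: 46299 ÷ 23 = 2013.
Standard quotas: B 4.9851, E 2.1053, A 3.5415, F 5.9016, H 1.1182, D 5.3482.
Lower quotas: B 4, E 2, A 3, F 5, H 1, D 5 (sum 20, leaving 3 seats).
Remainders in descending order: B 0.9851, F 0.9016, A 0.5415, D 0.3482, H 0.1182, E 0.1053.
The surplus seats go to B, F, A.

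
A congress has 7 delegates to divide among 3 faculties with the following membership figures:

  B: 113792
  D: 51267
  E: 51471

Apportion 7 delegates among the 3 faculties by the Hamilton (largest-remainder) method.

B: 4, D: 1, E: 2

Total 216530; standard divisor 216530/7 ≈ 30932.857.
Standard quotas: B 3.6787, D 1.6574, E 1.6640.
Lower quotas: B 3, D 1, E 1 (sum 5, leaving 2 seats).
Remainders in descending order: B 0.6787, E 0.6640, D 0.6574.
Largest remainders: B, E receive the extra seats.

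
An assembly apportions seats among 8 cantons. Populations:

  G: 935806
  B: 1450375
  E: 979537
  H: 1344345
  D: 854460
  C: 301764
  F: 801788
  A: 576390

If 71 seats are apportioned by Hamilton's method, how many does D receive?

The standard divisor is 7244465/71 ≈ 102034.718.
Standard quotas: G 9.1714, B 14.2145, E 9.6000, H 13.1754, D 8.3742, C 2.9575, F 7.8580, A 5.6490.
Lower quotas: G 9, B 14, E 9, H 13, D 8, C 2, F 7, A 5 (sum 67, leaving 4 seats).
Remainders in descending order: C 0.9575, F 0.8580, A 0.6490, E 0.6000, D 0.3742, B 0.2145, H 0.1754, G 0.1714.
The surplus seats go to C, F, A, E.
D receives 8.

8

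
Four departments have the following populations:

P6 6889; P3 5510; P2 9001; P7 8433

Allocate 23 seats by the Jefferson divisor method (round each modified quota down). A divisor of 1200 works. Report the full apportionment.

P6 5; P3 4; P2 7; P7 7

With modified divisor 1200: modified quotas P6 5.741, P3 4.592, P2 7.501, P7 7.027.
Rounding down: P6 5, P3 4, P2 7, P7 7 (total 23).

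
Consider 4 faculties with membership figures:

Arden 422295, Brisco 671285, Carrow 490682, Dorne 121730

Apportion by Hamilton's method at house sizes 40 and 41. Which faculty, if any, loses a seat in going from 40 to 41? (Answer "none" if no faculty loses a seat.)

At 40 seats: Arden 10, Brisco 16, Carrow 11, Dorne 3.
At 41 seats: Arden 10, Brisco 16, Carrow 12, Dorne 3.
No faculty's allocation decreased.

none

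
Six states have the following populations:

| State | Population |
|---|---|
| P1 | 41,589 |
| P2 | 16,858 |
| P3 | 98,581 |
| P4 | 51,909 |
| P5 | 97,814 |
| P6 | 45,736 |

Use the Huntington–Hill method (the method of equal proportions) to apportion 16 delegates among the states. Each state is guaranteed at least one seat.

P1 2, P2 1, P3 5, P4 2, P5 4, P6 2

With divisor 21958: modified quotas P1 1.894, P2 0.768, P3 4.490, P4 2.364, P5 4.455, P6 2.083.
Geometric-mean thresholds: P1 √(1·2)=1.414, P2 (min 1), P3 √(4·5)=4.472, P4 √(2·3)=2.449, P5 √(4·5)=4.472, P6 √(2·3)=2.449.
Each quota rounded against its threshold gives P1 2, P2 1, P3 5, P4 2, P5 4, P6 2 (total 16).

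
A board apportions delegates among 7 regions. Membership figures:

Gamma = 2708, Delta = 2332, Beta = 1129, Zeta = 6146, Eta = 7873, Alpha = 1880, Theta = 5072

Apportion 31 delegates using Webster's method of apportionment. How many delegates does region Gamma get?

3

Standard divisor 27140/31 ≈ 875.484; standard quotas: Gamma 3.093, Delta 2.664, Beta 1.290, Zeta 7.020, Eta 8.993, Alpha 2.147, Theta 5.793.
Rounding to the nearest integer gives Gamma 3, Delta 3, Beta 1, Zeta 7, Eta 9, Alpha 2, Theta 6 — total 31, matching the house size, so no adjustment is needed.
Gamma receives 3.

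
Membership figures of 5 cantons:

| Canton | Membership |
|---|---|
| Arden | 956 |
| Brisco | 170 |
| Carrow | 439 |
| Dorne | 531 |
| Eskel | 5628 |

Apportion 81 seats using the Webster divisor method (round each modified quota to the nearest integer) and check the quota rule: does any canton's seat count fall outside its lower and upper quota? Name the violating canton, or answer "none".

Standard quotas: Arden 10.025, Brisco 1.783, Carrow 4.604, Dorne 5.568, Eskel 59.020.
Webster allocation: Arden 10, Brisco 2, Carrow 5, Dorne 6, Eskel 58.
Eskel has quota 59.020 (lower 59, upper 60) but receives 58 — outside the quota interval.

Eskel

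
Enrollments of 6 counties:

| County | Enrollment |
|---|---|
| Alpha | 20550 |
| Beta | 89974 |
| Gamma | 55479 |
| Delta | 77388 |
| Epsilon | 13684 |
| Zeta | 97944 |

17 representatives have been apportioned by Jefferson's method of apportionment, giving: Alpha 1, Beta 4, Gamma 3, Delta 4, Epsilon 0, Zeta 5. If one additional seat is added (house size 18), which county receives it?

Priority for the next seat is population ÷ (current seats + 1).
Priorities: Alpha 10275.000, Beta 17994.800, Gamma 13869.750, Delta 15477.600, Epsilon 13684.000, Zeta 16324.000.
Highest priority: Beta.

Beta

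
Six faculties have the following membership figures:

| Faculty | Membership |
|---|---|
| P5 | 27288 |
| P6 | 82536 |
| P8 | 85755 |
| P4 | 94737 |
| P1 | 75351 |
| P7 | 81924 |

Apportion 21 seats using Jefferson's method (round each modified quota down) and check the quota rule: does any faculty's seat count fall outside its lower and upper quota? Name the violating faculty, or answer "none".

none

Standard quotas: P5 1.280, P6 3.872, P8 4.023, P4 4.445, P1 3.535, P7 3.844.
Jefferson allocation: P5 1, P6 4, P8 4, P4 5, P1 3, P7 4.
Every allocation lies between the lower and upper quota.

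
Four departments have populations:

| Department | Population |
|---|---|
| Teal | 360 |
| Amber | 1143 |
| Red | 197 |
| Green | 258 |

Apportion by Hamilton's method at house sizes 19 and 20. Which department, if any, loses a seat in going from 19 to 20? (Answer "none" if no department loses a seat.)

At 19 seats: Teal 3, Amber 11, Red 2, Green 3.
At 20 seats: Teal 4, Amber 12, Red 2, Green 2.
Green drops from 3 to 2.

Green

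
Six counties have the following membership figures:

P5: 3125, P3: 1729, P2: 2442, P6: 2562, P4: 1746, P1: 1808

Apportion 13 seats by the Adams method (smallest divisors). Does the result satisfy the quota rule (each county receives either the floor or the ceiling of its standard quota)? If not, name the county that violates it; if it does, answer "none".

Standard quotas: P5 3.029, P3 1.676, P2 2.367, P6 2.483, P4 1.692, P1 1.752.
Adams allocation: P5 3, P3 2, P2 2, P6 2, P4 2, P1 2.
Every allocation lies between the lower and upper quota.

none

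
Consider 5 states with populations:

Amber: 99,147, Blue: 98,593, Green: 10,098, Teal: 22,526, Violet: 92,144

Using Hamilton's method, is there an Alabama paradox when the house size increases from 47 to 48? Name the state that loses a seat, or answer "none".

Green

At 47 seats: Amber 15, Blue 14, Green 2, Teal 3, Violet 13.
At 48 seats: Amber 15, Blue 15, Green 1, Teal 3, Violet 14.
Green drops from 2 to 1.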